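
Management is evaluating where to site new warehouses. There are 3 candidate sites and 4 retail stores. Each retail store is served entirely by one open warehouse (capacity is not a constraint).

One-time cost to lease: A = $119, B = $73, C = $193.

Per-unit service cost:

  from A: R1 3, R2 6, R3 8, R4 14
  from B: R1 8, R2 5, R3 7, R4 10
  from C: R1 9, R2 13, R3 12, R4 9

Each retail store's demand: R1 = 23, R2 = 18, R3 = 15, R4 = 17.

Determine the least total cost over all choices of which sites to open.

Minimum total cost: 622

For any fixed open set, each retail store goes to its cheapest open site; total = fixed + service.
{B}: R1→B 8·23=184, R2→B 5·18=90, R3→B 7·15=105, R4→B 10·17=170. Service 549; fixed 73; total 622.
{A, B}: service 434 + fixed 192 = 626
{A}: service 535 + fixed 119 = 654
{A, B, C}: service 417 + fixed 385 = 802
(All 7 nonempty subsets were checked; B only is lowest.)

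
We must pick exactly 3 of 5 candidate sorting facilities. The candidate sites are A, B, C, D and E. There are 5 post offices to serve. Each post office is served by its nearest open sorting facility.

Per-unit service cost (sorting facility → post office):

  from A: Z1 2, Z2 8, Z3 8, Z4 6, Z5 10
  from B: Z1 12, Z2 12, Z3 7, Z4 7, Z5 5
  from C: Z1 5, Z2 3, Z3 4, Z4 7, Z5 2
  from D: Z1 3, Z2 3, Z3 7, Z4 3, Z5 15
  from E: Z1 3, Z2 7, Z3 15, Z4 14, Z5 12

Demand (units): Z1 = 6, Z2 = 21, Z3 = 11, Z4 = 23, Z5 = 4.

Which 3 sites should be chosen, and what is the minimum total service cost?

Choose A, C and D; total service cost 196.

With exactly 3 open, each post office uses its cheapest among the chosen.
{A, C, D}: Z1→A 2·6=12, Z2→C 3·21=63, Z3→C 4·11=44, Z4→D 3·23=69, Z5→C 2·4=8. Service cost 196.
{B, C, D}: service cost 202
{C, D, E}: service cost 202
Among all 10 size-3 choices, {A, C, D} is lowest.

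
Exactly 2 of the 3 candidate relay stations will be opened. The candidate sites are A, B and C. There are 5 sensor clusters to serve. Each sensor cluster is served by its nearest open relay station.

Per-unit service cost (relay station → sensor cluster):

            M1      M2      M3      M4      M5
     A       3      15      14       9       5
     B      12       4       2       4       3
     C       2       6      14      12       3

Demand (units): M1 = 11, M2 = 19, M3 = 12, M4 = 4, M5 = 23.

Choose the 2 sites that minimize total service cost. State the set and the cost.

With exactly 2 open, each sensor cluster uses its cheapest among the chosen.
{B, C}: M1→C 2·11=22, M2→B 4·19=76, M3→B 2·12=24, M4→B 4·4=16, M5→B 3·23=69. Service cost 207.
{A, B}: service cost 218
{A, C}: service cost 409
Among all 3 size-2 choices, {B, C} is lowest.

Choose B and C; total service cost 207.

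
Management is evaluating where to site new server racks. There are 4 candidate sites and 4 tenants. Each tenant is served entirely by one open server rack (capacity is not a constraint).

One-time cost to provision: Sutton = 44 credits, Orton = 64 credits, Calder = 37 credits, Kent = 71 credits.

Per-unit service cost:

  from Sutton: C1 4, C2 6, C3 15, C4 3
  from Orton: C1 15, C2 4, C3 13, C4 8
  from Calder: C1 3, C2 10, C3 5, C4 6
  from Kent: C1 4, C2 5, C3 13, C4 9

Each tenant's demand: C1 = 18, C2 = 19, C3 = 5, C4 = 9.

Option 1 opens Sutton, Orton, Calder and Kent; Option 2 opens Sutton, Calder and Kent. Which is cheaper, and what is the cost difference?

Option 1: {Sutton, Orton, Calder, Kent}: C1→Calder 3·18=54, C2→Orton 4·19=76, C3→Calder 5·5=25, C4→Sutton 3·9=27. Service 182; fixed 216; total 398.
Option 2: {Sutton, Calder, Kent}: C1→Calder 3·18=54, C2→Kent 5·19=95, C3→Calder 5·5=25, C4→Sutton 3·9=27. Service 201; fixed 152; total 353.
Difference: |398 − 353| = 45.

Option 2 is cheaper by 45.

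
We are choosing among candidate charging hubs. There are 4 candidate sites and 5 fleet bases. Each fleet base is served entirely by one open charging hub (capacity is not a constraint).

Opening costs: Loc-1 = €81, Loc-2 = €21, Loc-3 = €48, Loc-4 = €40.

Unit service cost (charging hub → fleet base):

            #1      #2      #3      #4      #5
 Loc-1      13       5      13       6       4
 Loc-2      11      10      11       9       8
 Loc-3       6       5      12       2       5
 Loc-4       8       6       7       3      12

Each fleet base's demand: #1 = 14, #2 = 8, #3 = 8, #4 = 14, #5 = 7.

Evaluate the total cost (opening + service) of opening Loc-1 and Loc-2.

Total cost: 496

Each fleet base is assigned to its cheapest site among the open ones.
{Loc-1, Loc-2}: #1→Loc-2 11·14=154, #2→Loc-1 5·8=40, #3→Loc-2 11·8=88, #4→Loc-1 6·14=84, #5→Loc-1 4·7=28. Service 394; fixed 102; total 496.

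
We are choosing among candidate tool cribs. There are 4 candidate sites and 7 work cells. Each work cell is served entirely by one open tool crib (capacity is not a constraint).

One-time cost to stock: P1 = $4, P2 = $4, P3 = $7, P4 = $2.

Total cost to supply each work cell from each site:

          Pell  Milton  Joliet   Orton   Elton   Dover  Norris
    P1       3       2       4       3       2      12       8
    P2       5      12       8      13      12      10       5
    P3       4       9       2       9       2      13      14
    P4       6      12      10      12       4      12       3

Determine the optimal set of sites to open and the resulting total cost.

For any fixed open set, each work cell goes to its cheapest open site; total = fixed + service.
{P1, P4}: Pell→P1 3, Milton→P1 2, Joliet→P1 4, Orton→P1 3, Elton→P1 2, Dover→P1 12, Norris→P4 3. Service 29; fixed 6; total 35.
{P1, P2}: service 29 + fixed 8 = 37
{P1, P2, P4}: Pell→P1 3, Milton→P1 2, Joliet→P1 4, Orton→P1 3, Elton→P1 2, Dover→P2 10, Norris→P4 3. Service 27; fixed 10; total 37.
{P1, P2, P3, P4}: Pell→P1 3, Milton→P1 2, Joliet→P3 2, Orton→P1 3, Elton→P1 2, Dover→P2 10, Norris→P4 3. Service 25; fixed 17; total 42.
No other subset beats 35.

Open P1 and P4; minimum total cost 35.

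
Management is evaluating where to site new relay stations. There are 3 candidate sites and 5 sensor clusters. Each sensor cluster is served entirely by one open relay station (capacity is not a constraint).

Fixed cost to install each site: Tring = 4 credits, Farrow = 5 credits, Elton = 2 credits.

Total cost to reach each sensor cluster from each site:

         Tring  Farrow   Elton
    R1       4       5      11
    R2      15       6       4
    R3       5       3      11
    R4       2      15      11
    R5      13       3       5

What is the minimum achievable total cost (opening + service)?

For any fixed open set, each sensor cluster goes to its cheapest open site; total = fixed + service.
{Tring, Elton}: R1→Tring 4, R2→Elton 4, R3→Tring 5, R4→Tring 2, R5→Elton 5. Service 20; fixed 6; total 26.
{Tring, Farrow}: service 18 + fixed 9 = 27
{Tring, Farrow, Elton}: R1→Tring 4, R2→Elton 4, R3→Farrow 3, R4→Tring 2, R5→Farrow 3. Service 16; fixed 11; total 27.
{Elton}: R1→Elton 11, R2→Elton 4, R3→Elton 11, R4→Elton 11, R5→Elton 5. Service 42; fixed 2; total 44.
No other subset beats 26.

Minimum total cost: 26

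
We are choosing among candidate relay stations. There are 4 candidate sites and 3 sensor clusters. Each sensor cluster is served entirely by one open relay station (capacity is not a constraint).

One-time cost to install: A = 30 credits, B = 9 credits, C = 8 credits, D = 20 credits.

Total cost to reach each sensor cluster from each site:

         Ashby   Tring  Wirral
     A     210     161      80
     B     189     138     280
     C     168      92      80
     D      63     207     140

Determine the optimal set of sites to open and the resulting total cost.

Open C and D; minimum total cost 263.

For any fixed open set, each sensor cluster goes to its cheapest open site; total = fixed + service.
{C, D}: Ashby→D 63, Tring→C 92, Wirral→C 80. Service 235; fixed 28; total 263.
{B, C, D}: service 235 + fixed 37 = 272
{A, C, D}: Ashby→D 63, Tring→C 92, Wirral→A 80. Service 235; fixed 58; total 293.
{A, B, C, D}: service 235 + fixed 67 = 302
No other subset beats 263.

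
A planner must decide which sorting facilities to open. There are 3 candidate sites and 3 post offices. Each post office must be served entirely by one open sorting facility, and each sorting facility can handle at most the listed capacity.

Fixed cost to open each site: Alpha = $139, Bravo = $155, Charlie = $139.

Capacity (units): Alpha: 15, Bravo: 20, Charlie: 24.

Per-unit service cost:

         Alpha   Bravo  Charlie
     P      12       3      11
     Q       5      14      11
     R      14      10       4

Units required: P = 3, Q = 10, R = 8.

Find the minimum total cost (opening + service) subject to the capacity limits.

Open {Charlie}: P→Charlie 11·3=33, Q→Charlie 11·10=110, R→Charlie 4·8=32.
Loads: Charlie carries 21/24. Service 175; fixed 139; total 314.
Next best feasible plan costs 393.

Minimum total cost: 314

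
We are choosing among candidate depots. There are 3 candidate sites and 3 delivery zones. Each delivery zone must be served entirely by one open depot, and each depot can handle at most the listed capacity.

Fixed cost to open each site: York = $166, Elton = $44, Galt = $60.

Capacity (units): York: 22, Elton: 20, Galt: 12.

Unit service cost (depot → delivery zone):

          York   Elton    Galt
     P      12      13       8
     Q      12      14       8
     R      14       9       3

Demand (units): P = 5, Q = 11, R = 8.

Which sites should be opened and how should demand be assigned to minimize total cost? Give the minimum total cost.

Minimum total cost: 329

Open {Elton, Galt}: P→Elton 13·5=65, Q→Galt 8·11=88, R→Elton 9·8=72.
Loads: Elton carries 13/20, Galt carries 11/12. Service 225; fixed 104; total 329.
Next best feasible plan costs 347.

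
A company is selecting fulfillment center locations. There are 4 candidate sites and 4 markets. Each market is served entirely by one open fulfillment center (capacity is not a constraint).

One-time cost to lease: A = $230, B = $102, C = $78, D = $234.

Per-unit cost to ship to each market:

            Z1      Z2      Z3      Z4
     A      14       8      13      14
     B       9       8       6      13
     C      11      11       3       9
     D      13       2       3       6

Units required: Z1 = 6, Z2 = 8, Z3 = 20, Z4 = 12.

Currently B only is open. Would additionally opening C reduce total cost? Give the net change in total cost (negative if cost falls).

Current service cost with {B}: 394.
Adding C: each market re-picks its cheapest; new service cost 286, saving 108.
Extra fixed cost: 78. Net change = 78 − 108 = -30.
(Totals: 496 → 466.)

Yes — net change −30 (cost falls by 30).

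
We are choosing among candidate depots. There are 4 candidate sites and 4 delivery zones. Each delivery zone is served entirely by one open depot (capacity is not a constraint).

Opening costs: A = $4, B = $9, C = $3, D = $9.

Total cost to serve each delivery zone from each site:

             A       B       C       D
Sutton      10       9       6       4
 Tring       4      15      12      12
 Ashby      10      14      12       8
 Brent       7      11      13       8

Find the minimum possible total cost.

For any fixed open set, each delivery zone goes to its cheapest open site; total = fixed + service.
{A, C}: Sutton→C 6, Tring→A 4, Ashby→A 10, Brent→A 7. Service 27; fixed 7; total 34.
{A}: Sutton→A 10, Tring→A 4, Ashby→A 10, Brent→A 7. Service 31; fixed 4; total 35.
{A, D}: service 23 + fixed 13 = 36
{A, B, C, D}: service 23 + fixed 25 = 48
No other subset beats 34.

Minimum total cost: 34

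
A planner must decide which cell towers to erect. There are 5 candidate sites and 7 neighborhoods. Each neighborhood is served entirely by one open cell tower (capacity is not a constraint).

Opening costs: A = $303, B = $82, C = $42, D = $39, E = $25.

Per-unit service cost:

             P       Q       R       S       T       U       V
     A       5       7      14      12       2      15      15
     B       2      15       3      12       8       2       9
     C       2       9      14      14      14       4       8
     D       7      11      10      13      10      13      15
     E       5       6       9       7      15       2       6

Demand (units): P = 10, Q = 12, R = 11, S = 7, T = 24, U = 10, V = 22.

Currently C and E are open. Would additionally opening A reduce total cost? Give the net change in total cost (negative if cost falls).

No — net change +15 (cost rises by 15).

Current service cost with {C, E}: 728.
Adding A: each neighborhood re-picks its cheapest; new service cost 440, saving 288.
Extra fixed cost: 303. Net change = 303 − 288 = 15.
(Totals: 795 → 810.)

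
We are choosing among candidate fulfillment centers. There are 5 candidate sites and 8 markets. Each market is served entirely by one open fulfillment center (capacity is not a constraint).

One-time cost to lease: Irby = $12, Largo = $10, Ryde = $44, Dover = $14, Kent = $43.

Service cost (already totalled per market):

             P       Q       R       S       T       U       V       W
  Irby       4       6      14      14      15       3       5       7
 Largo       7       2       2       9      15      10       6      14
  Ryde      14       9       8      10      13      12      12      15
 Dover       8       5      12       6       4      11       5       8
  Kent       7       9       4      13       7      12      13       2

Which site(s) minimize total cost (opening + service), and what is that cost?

For any fixed open set, each market goes to its cheapest open site; total = fixed + service.
{Largo, Dover}: P→Largo 7, Q→Largo 2, R→Largo 2, S→Dover 6, T→Dover 4, U→Largo 10, V→Dover 5, W→Dover 8. Service 44; fixed 24; total 68.
{Irby, Largo}: P→Irby 4, Q→Largo 2, R→Largo 2, S→Largo 9, T→Irby 15, U→Irby 3, V→Irby 5, W→Irby 7. Service 47; fixed 22; total 69.
{Irby, Largo, Dover}: service 33 + fixed 36 = 69
{Irby, Largo, Ryde, Dover, Kent}: service 28 + fixed 123 = 151
No other subset beats 68.

Open Largo and Dover; minimum total cost 68.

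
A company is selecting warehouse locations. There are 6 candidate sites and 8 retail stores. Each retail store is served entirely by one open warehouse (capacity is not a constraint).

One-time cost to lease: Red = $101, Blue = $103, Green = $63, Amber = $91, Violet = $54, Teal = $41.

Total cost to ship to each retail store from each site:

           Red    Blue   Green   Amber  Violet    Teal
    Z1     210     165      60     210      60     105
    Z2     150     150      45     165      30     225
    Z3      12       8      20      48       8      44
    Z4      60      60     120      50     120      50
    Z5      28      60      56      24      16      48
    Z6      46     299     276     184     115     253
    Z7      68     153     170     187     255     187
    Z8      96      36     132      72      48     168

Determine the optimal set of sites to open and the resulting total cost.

Open Red and Violet; minimum total cost 491.

For any fixed open set, each retail store goes to its cheapest open site; total = fixed + service.
{Red, Violet}: Z1→Violet 60, Z2→Violet 30, Z3→Violet 8, Z4→Red 60, Z5→Violet 16, Z6→Red 46, Z7→Red 68, Z8→Violet 48. Service 336; fixed 155; total 491.
{Red, Violet, Teal}: Z1→Violet 60, Z2→Violet 30, Z3→Violet 8, Z4→Teal 50, Z5→Violet 16, Z6→Red 46, Z7→Red 68, Z8→Violet 48. Service 326; fixed 196; total 522.
{Red, Green, Violet}: Z1→Green 60, Z2→Violet 30, Z3→Violet 8, Z4→Red 60, Z5→Violet 16, Z6→Red 46, Z7→Red 68, Z8→Violet 48. Service 336; fixed 218; total 554.
{Red, Blue, Green, Amber, Violet, Teal}: service 314 + fixed 453 = 767
No other subset beats 491.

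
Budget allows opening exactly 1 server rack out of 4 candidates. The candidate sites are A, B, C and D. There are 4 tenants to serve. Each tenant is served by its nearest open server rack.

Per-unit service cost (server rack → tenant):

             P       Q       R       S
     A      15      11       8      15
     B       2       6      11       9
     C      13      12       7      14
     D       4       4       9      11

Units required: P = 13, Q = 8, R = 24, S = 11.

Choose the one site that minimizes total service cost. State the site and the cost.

With exactly 1 open, each tenant uses its cheapest among the chosen.
{D}: P→D 4·13=52, Q→D 4·8=32, R→D 9·24=216, S→D 11·11=121. Service cost 421.
{B}: service cost 437
{C}: service cost 587
Among all 4 size-1 choices, {D} is lowest.

Choose D only; total service cost 421.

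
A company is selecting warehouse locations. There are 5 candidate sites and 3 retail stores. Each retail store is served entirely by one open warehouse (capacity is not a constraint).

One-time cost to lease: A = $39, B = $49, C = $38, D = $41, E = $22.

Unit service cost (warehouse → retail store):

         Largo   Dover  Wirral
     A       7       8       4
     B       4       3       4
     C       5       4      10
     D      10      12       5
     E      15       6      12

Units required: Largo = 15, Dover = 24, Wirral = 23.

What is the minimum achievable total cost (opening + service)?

Minimum total cost: 273

For any fixed open set, each retail store goes to its cheapest open site; total = fixed + service.
{B}: Largo→B 4·15=60, Dover→B 3·24=72, Wirral→B 4·23=92. Service 224; fixed 49; total 273.
{B, E}: Largo→B 4·15=60, Dover→B 3·24=72, Wirral→B 4·23=92. Service 224; fixed 71; total 295.
{B, C}: Largo→B 4·15=60, Dover→B 3·24=72, Wirral→B 4·23=92. Service 224; fixed 87; total 311.
{A, B, C, D, E}: service 224 + fixed 189 = 413
No other subset beats 273.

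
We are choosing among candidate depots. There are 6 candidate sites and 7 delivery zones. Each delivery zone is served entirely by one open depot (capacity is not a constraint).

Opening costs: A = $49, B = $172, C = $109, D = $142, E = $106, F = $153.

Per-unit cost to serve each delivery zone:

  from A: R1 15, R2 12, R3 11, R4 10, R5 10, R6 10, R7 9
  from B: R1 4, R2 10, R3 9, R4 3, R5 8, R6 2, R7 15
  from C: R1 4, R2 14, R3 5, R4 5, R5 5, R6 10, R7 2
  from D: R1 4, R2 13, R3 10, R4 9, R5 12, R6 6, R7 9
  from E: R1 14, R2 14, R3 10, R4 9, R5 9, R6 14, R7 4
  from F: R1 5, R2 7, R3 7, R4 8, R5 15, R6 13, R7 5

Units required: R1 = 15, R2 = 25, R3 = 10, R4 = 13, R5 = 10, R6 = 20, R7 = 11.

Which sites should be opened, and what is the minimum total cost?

For any fixed open set, each delivery zone goes to its cheapest open site; total = fixed + service.
{B, C}: R1→B 4·15=60, R2→B 10·25=250, R3→C 5·10=50, R4→B 3·13=39, R5→C 5·10=50, R6→B 2·20=40, R7→C 2·11=22. Service 511; fixed 281; total 792.
{A, B, C}: service 511 + fixed 330 = 841
{B, F}: R1→B 4·15=60, R2→F 7·25=175, R3→F 7·10=70, R4→B 3·13=39, R5→B 8·10=80, R6→B 2·20=40, R7→F 5·11=55. Service 519; fixed 325; total 844.
{A, B, C, D, E, F}: R1→B 4·15=60, R2→F 7·25=175, R3→C 5·10=50, R4→B 3·13=39, R5→C 5·10=50, R6→B 2·20=40, R7→C 2·11=22. Service 436; fixed 731; total 1167.
No other subset beats 792.

Open B and C; minimum total cost 792.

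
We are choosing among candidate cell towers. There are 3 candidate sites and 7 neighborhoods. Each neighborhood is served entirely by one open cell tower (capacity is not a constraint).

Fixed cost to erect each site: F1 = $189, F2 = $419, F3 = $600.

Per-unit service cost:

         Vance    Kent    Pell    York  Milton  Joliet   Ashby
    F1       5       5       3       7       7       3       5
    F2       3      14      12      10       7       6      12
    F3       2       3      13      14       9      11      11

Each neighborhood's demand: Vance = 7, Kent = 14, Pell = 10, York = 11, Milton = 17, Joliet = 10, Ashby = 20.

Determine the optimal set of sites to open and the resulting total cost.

For any fixed open set, each neighborhood goes to its cheapest open site; total = fixed + service.
{F1}: Vance→F1 5·7=35, Kent→F1 5·14=70, Pell→F1 3·10=30, York→F1 7·11=77, Milton→F1 7·17=119, Joliet→F1 3·10=30, Ashby→F1 5·20=100. Service 461; fixed 189; total 650.
{F1, F2}: Vance→F2 3·7=21, Kent→F1 5·14=70, Pell→F1 3·10=30, York→F1 7·11=77, Milton→F1 7·17=119, Joliet→F1 3·10=30, Ashby→F1 5·20=100. Service 447; fixed 608; total 1055.
{F1, F3}: service 412 + fixed 789 = 1201
{F1, F2, F3}: service 412 + fixed 1208 = 1620
No other subset beats 650.

Open F1 only; minimum total cost 650.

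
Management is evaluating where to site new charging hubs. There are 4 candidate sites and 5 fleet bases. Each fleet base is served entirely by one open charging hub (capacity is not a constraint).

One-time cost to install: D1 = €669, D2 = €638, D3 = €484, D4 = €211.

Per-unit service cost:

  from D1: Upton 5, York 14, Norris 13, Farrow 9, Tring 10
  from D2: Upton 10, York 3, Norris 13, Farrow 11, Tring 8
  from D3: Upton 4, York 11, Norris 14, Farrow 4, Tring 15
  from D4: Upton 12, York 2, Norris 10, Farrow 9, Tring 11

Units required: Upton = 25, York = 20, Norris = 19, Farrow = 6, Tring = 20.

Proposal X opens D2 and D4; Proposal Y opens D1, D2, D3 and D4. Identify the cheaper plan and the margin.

Proposal X: {D2, D4}: Upton→D2 10·25=250, York→D4 2·20=40, Norris→D4 10·19=190, Farrow→D4 9·6=54, Tring→D2 8·20=160. Service 694; fixed 849; total 1543.
Proposal Y: {D1, D2, D3, D4}: Upton→D3 4·25=100, York→D4 2·20=40, Norris→D4 10·19=190, Farrow→D3 4·6=24, Tring→D2 8·20=160. Service 514; fixed 2002; total 2516.
Difference: |1543 − 2516| = 973.

Proposal X is cheaper by 973.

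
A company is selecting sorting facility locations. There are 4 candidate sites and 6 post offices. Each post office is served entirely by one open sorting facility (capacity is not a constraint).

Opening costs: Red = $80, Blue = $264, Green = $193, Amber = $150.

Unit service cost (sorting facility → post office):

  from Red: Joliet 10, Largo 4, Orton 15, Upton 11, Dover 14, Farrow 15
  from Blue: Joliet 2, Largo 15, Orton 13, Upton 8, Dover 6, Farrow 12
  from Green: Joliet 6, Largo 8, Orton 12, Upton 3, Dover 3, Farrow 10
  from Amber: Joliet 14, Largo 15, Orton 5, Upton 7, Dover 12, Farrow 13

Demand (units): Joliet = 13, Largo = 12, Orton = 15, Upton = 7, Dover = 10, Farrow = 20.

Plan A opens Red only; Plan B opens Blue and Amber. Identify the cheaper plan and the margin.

Plan A: {Red}: Joliet→Red 10·13=130, Largo→Red 4·12=48, Orton→Red 15·15=225, Upton→Red 11·7=77, Dover→Red 14·10=140, Farrow→Red 15·20=300. Service 920; fixed 80; total 1000.
Plan B: {Blue, Amber}: Joliet→Blue 2·13=26, Largo→Blue 15·12=180, Orton→Amber 5·15=75, Upton→Amber 7·7=49, Dover→Blue 6·10=60, Farrow→Blue 12·20=240. Service 630; fixed 414; total 1044.
Difference: |1000 − 1044| = 44.

Plan A is cheaper by 44.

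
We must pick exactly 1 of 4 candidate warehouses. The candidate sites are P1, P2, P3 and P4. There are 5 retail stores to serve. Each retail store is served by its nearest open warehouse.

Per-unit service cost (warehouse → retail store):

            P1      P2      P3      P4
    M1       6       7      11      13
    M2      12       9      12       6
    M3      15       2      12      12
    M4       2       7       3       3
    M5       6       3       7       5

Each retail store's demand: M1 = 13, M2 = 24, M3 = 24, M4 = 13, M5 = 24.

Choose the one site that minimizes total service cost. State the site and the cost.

Choose P2 only; total service cost 518.

With exactly 1 open, each retail store uses its cheapest among the chosen.
{P2}: M1→P2 7·13=91, M2→P2 9·24=216, M3→P2 2·24=48, M4→P2 7·13=91, M5→P2 3·24=72. Service cost 518.
{P4}: service cost 760
{P1}: service cost 896
Among all 4 size-1 choices, {P2} is lowest.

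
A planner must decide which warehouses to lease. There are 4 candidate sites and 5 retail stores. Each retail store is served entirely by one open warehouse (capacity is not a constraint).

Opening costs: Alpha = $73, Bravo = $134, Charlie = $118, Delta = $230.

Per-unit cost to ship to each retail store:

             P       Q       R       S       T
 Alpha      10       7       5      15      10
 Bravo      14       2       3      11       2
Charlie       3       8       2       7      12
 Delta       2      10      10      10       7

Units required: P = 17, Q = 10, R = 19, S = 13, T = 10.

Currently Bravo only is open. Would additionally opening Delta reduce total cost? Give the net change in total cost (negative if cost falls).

Current service cost with {Bravo}: 478.
Adding Delta: each retail store re-picks its cheapest; new service cost 261, saving 217.
Extra fixed cost: 230. Net change = 230 − 217 = 13.
(Totals: 612 → 625.)

No — net change +13 (cost rises by 13).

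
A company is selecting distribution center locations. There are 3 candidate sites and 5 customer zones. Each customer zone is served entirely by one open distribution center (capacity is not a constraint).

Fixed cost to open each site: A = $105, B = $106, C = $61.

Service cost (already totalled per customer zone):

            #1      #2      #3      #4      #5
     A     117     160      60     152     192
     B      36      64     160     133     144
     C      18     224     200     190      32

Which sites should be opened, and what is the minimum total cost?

Open B and C; minimum total cost 574.

For any fixed open set, each customer zone goes to its cheapest open site; total = fixed + service.
{B, C}: #1→C 18, #2→B 64, #3→B 160, #4→B 133, #5→C 32. Service 407; fixed 167; total 574.
{A, B, C}: service 307 + fixed 272 = 579
{A, C}: #1→C 18, #2→A 160, #3→A 60, #4→A 152, #5→C 32. Service 422; fixed 166; total 588.
{C}: #1→C 18, #2→C 224, #3→C 200, #4→C 190, #5→C 32. Service 664; fixed 61; total 725.
No other subset beats 574.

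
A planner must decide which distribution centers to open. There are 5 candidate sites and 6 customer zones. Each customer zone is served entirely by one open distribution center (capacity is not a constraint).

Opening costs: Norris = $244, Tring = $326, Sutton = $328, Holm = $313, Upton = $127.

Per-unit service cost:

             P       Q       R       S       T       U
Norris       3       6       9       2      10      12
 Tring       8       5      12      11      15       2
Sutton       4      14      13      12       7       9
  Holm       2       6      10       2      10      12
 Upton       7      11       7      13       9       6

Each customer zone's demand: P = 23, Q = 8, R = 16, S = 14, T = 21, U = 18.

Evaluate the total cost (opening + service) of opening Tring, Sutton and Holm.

Total cost: 1424

Each customer zone is assigned to its cheapest site among the open ones.
{Tring, Sutton, Holm}: P→Holm 2·23=46, Q→Tring 5·8=40, R→Holm 10·16=160, S→Holm 2·14=28, T→Sutton 7·21=147, U→Tring 2·18=36. Service 457; fixed 967; total 1424.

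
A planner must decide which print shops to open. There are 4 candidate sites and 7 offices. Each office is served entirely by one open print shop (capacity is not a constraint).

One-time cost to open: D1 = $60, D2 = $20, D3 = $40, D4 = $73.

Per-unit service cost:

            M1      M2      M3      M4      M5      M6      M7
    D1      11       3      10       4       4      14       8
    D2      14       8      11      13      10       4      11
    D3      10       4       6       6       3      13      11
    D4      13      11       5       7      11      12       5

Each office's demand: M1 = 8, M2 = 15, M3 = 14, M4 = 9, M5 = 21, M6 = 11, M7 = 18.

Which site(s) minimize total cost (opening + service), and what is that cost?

For any fixed open set, each office goes to its cheapest open site; total = fixed + service.
{D2, D3, D4}: M1→D3 10·8=80, M2→D3 4·15=60, M3→D4 5·14=70, M4→D3 6·9=54, M5→D3 3·21=63, M6→D2 4·11=44, M7→D4 5·18=90. Service 461; fixed 133; total 594.
{D1, D2, D4}: service 457 + fixed 153 = 610
{D1, D2, D3}: M1→D3 10·8=80, M2→D1 3·15=45, M3→D3 6·14=84, M4→D1 4·9=36, M5→D3 3·21=63, M6→D2 4·11=44, M7→D1 8·18=144. Service 496; fixed 120; total 616.
{D1, D2, D3, D4}: M1→D3 10·8=80, M2→D1 3·15=45, M3→D4 5·14=70, M4→D1 4·9=36, M5→D3 3·21=63, M6→D2 4·11=44, M7→D4 5·18=90. Service 428; fixed 193; total 621.
(All 15 nonempty subsets were checked; D2, D3 and D4 is lowest.)

Open D2, D3 and D4; minimum total cost 594.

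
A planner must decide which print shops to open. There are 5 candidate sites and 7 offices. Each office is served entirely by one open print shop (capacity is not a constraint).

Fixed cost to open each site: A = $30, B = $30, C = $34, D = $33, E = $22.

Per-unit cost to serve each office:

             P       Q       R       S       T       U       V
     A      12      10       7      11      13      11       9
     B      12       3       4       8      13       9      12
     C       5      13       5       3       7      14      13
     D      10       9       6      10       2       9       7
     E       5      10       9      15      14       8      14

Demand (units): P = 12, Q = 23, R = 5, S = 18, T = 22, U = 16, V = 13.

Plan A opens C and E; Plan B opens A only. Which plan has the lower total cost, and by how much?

Plan A is cheaper by 340.

Plan A: {C, E}: P→C 5·12=60, Q→E 10·23=230, R→C 5·5=25, S→C 3·18=54, T→C 7·22=154, U→E 8·16=128, V→C 13·13=169. Service 820; fixed 56; total 876.
Plan B: {A}: P→A 12·12=144, Q→A 10·23=230, R→A 7·5=35, S→A 11·18=198, T→A 13·22=286, U→A 11·16=176, V→A 9·13=117. Service 1186; fixed 30; total 1216.
Difference: |876 − 1216| = 340.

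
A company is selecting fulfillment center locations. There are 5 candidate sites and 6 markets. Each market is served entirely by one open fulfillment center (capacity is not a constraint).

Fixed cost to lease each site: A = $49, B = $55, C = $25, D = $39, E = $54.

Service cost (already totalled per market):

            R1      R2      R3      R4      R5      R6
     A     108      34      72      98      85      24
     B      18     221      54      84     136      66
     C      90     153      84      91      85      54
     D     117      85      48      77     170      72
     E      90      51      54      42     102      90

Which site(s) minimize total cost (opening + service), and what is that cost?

For any fixed open set, each market goes to its cheapest open site; total = fixed + service.
{A, B}: R1→B 18, R2→A 34, R3→B 54, R4→B 84, R5→A 85, R6→A 24. Service 299; fixed 104; total 403.
{A, B, E}: R1→B 18, R2→A 34, R3→B 54, R4→E 42, R5→A 85, R6→A 24. Service 257; fixed 158; total 415.
{A, B, C}: service 299 + fixed 129 = 428
{A, B, C, D, E}: service 251 + fixed 222 = 473
No other subset beats 403.

Open A and B; minimum total cost 403.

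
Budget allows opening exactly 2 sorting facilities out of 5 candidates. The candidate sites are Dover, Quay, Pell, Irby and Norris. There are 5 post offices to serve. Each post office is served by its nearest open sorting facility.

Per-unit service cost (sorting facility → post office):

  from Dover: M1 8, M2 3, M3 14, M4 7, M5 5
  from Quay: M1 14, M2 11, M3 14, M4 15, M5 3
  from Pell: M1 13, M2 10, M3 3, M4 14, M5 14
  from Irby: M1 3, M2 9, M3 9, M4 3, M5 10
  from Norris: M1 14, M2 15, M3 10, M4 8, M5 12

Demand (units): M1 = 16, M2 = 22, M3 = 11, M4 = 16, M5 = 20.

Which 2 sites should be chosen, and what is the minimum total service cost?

Choose Dover and Irby; total service cost 361.

With exactly 2 open, each post office uses its cheapest among the chosen.
{Dover, Irby}: M1→Irby 3·16=48, M2→Dover 3·22=66, M3→Irby 9·11=99, M4→Irby 3·16=48, M5→Dover 5·20=100. Service cost 361.
{Dover, Pell}: service cost 439
{Quay, Irby}: service cost 453
Among all 10 size-2 choices, {Dover, Irby} is lowest.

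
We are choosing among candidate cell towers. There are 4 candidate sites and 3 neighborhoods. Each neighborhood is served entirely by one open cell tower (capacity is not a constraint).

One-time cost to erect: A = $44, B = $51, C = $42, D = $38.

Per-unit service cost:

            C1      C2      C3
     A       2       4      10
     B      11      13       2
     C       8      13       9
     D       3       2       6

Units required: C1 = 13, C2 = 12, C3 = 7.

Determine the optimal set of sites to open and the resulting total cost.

Open D only; minimum total cost 143.

For any fixed open set, each neighborhood goes to its cheapest open site; total = fixed + service.
{D}: C1→D 3·13=39, C2→D 2·12=24, C3→D 6·7=42. Service 105; fixed 38; total 143.
{B, D}: C1→D 3·13=39, C2→D 2·12=24, C3→B 2·7=14. Service 77; fixed 89; total 166.
{A, D}: service 92 + fixed 82 = 174
{A, B, C, D}: service 64 + fixed 175 = 239
No other subset beats 143.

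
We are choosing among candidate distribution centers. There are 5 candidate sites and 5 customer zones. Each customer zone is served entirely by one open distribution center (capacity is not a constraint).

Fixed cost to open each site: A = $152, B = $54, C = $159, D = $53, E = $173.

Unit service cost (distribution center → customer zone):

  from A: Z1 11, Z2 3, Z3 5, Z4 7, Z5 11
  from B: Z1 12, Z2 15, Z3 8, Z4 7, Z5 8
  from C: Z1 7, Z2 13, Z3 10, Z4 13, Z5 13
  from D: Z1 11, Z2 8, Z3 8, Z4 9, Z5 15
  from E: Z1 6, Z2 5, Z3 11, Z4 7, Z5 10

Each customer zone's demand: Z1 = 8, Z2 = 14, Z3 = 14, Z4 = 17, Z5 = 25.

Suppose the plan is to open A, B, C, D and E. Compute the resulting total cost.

Total cost: 1070

Each customer zone is assigned to its cheapest site among the open ones.
{A, B, C, D, E}: Z1→E 6·8=48, Z2→A 3·14=42, Z3→A 5·14=70, Z4→A 7·17=119, Z5→B 8·25=200. Service 479; fixed 591; total 1070.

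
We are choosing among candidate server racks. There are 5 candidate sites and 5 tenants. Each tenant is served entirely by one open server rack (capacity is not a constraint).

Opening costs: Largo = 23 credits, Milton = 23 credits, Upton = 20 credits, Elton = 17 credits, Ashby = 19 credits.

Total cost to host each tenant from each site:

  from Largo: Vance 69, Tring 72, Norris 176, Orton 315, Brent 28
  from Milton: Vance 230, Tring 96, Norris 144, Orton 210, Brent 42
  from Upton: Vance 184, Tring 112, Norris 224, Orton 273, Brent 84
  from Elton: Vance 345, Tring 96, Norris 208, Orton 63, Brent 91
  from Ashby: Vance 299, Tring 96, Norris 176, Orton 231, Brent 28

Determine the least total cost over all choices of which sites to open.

Minimum total cost: 439

For any fixed open set, each tenant goes to its cheapest open site; total = fixed + service.
{Largo, Milton, Elton}: Vance→Largo 69, Tring→Largo 72, Norris→Milton 144, Orton→Elton 63, Brent→Largo 28. Service 376; fixed 63; total 439.
{Largo, Elton}: Vance→Largo 69, Tring→Largo 72, Norris→Largo 176, Orton→Elton 63, Brent→Largo 28. Service 408; fixed 40; total 448.
{Largo, Milton, Elton, Ashby}: service 376 + fixed 82 = 458
{Largo, Milton, Upton, Elton, Ashby}: Vance→Largo 69, Tring→Largo 72, Norris→Milton 144, Orton→Elton 63, Brent→Largo 28. Service 376; fixed 102; total 478.
No other subset beats 439.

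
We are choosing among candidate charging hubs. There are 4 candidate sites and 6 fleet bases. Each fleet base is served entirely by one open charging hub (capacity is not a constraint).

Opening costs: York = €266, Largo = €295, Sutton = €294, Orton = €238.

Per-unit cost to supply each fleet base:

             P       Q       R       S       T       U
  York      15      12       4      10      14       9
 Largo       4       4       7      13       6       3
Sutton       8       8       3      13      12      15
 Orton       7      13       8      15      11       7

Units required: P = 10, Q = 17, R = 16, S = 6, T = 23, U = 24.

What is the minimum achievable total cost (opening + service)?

Minimum total cost: 803

For any fixed open set, each fleet base goes to its cheapest open site; total = fixed + service.
{Largo}: P→Largo 4·10=40, Q→Largo 4·17=68, R→Largo 7·16=112, S→Largo 13·6=78, T→Largo 6·23=138, U→Largo 3·24=72. Service 508; fixed 295; total 803.
{York, Largo}: service 442 + fixed 561 = 1003
{Largo, Sutton}: P→Largo 4·10=40, Q→Largo 4·17=68, R→Sutton 3·16=48, S→Largo 13·6=78, T→Largo 6·23=138, U→Largo 3·24=72. Service 444; fixed 589; total 1033.
{York, Largo, Sutton, Orton}: service 426 + fixed 1093 = 1519
No other subset beats 803.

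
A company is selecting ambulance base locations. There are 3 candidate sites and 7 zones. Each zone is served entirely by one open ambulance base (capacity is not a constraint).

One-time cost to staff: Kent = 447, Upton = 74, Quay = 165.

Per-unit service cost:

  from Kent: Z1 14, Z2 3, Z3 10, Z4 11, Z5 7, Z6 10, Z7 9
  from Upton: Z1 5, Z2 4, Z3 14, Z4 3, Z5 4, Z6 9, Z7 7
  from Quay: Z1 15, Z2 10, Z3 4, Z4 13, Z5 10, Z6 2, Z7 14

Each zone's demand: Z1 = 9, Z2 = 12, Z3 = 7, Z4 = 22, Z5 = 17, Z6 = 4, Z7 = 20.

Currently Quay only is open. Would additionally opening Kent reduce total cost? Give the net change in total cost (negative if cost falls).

Current service cost with {Quay}: 1027.
Adding Kent: each zone re-picks its cheapest; new service cost 739, saving 288.
Extra fixed cost: 447. Net change = 447 − 288 = 159.
(Totals: 1192 → 1351.)

No — net change +159 (cost rises by 159).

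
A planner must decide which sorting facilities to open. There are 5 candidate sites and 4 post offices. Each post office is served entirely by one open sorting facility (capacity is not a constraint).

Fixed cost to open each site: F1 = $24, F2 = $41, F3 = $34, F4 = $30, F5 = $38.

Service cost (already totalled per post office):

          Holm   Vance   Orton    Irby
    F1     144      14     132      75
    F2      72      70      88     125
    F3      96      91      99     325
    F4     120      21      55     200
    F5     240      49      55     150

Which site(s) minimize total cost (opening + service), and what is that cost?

Open F1, F2 and F4; minimum total cost 311.

For any fixed open set, each post office goes to its cheapest open site; total = fixed + service.
{F1, F2, F4}: Holm→F2 72, Vance→F1 14, Orton→F4 55, Irby→F1 75. Service 216; fixed 95; total 311.
{F1, F2}: service 249 + fixed 65 = 314
{F1, F4}: service 264 + fixed 54 = 318
{F1, F2, F3, F4, F5}: service 216 + fixed 167 = 383
No other subset beats 311.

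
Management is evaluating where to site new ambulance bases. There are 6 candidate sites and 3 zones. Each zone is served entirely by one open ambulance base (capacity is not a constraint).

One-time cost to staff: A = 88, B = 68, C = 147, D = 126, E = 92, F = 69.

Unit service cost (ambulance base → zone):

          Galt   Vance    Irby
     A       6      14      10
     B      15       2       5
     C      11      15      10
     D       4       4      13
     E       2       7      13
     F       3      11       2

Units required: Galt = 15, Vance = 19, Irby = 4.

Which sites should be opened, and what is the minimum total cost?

For any fixed open set, each zone goes to its cheapest open site; total = fixed + service.
{B, F}: Galt→F 3·15=45, Vance→B 2·19=38, Irby→F 2·4=8. Service 91; fixed 137; total 228.
{B, E}: Galt→E 2·15=30, Vance→B 2·19=38, Irby→B 5·4=20. Service 88; fixed 160; total 248.
{A, B}: service 148 + fixed 156 = 304
{A, B, C, D, E, F}: Galt→E 2·15=30, Vance→B 2·19=38, Irby→F 2·4=8. Service 76; fixed 590; total 666.
No other subset beats 228.

Open B and F; minimum total cost 228.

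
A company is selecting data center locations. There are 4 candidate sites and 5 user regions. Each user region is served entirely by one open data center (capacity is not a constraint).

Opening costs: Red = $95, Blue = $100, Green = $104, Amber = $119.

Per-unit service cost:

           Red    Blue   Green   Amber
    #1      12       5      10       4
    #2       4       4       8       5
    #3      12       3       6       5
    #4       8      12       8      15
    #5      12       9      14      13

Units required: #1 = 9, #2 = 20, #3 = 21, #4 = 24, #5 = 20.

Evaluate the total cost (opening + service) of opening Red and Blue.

Total cost: 755

Each user region is assigned to its cheapest site among the open ones.
{Red, Blue}: #1→Blue 5·9=45, #2→Red 4·20=80, #3→Blue 3·21=63, #4→Red 8·24=192, #5→Blue 9·20=180. Service 560; fixed 195; total 755.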